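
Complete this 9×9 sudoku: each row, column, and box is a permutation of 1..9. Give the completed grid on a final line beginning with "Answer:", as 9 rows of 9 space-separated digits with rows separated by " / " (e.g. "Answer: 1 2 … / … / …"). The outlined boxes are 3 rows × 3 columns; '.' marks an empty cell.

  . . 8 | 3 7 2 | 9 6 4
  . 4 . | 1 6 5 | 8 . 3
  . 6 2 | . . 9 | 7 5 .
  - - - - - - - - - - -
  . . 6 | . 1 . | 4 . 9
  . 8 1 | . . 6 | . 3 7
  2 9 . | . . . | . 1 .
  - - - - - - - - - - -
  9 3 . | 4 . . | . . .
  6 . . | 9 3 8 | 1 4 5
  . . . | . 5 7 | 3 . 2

Step 1. [r6c3∈{3,4,5,7}] 3 has one home in col 3: r6c3. So r6c3=3.
Step 2. [r5c7∈{2,5}] across col 7, 2 lands solely at r5c7, so r5c7=2.
Step 3. [r4c8∈{8}] r4c8 has the single candidate 8 ⇒ r4c8=8.
Step 4. [r3c5∈{4,8}] in row 3, 4 fits only at r3c5 ⇒ r3c5=4.
Step 5. [r8c3∈{7}] only 7 remains possible at r8c3, so r8c3=7.
Step 6. [r4c2∈{5,7}] in col 2, 7 fits only at r4c2 ⇒ r4c2=7.
Step 7. [r4c1∈{5}] r4c1's peers cover all but 5, so r4c1=5.
Step 8. [r1c1∈{1}] r1c1 has the single candidate 1. So r1c1=1.
Step 9. [r6c4∈{5,7,8}] 7 has one home in row 6: r6c4 ⇒ r6c4=7.
Step 10. [r6c9∈{6}] only 6 remains possible at r6c9. So r6c9=6.
Step 11. [r5c1∈{4}] r5c1 is down to just 4. So r5c1=4.
Step 12. [r6c5∈{8}] only 8 remains possible at r6c5, so r6c5=8.
Step 13. [r6c6∈{4}] r6c6's peers cover all but 4, so r6c6=4.
Step 14. [r7c3∈{5}] nothing but 5 survives at r7c3, so r7c3=5.
Step 15. [r6c7∈{5}] r6c7 has the single candidate 5 ⇒ r6c7=5.
Step 16. [r2c8∈{2}] nothing but 2 survives at r2c8, so r2c8=2.
Step 17. [r9c8∈{9}] r9c8 is down to just 9. So r9c8=9.
Step 18. [r1c2∈{5}] r1c2 is down to just 5 ⇒ r1c2=5.
Step 19. [r2c3∈{9}] r2c3's peers cover all but 9. So r2c3=9.
Step 20. [r9c4∈{6}] nothing but 6 survives at r9c4, so r9c4=6.
Step 21. [r9c2∈{1}] r9c2's peers cover all but 1 ⇒ r9c2=1.
Step 22. [r7c6∈{1}] nothing but 1 survives at r7c6 ⇒ r7c6=1.
Step 23. [r7c7∈{6}] nothing but 6 survives at r7c7 ⇒ r7c7=6.
Step 24. [r4c4∈{2}] r4c4 is down to just 2 ⇒ r4c4=2.
Step 25. [r3c1∈{3}] nothing but 3 survives at r3c1, so r3c1=3.
Step 26. [r3c9∈{1}] only 1 remains possible at r3c9. So r3c9=1.
Step 27. [r2c1∈{7}] nothing but 7 survives at r2c1. So r2c1=7.
Step 28. [r5c4∈{5}] r5c4 has the single candidate 5. So r5c4=5.
Step 29. [r5c5∈{9}] r5c5 is down to just 9. So r5c5=9.
Step 30. [r8c2∈{2}] nothing but 2 survives at r8c2. So r8c2=2.
Step 31. [r7c9∈{8}] only 8 remains possible at r7c9. So r7c9=8.
Step 32. [r9c1∈{8}] r9c1 has the single candidate 8. So r9c1=8.
Step 33. [r9c3∈{4}] r9c3 has the single candidate 4, so r9c3=4.
Step 34. [r7c5∈{2}] nothing but 2 survives at r7c5. So r7c5=2.
Step 35. [r3c4∈{8}] nothing but 8 survives at r3c4, so r3c4=8.
Step 36. [r4c6∈{3}] only 3 remains possible at r4c6. So r4c6=3.
Step 37. [r7c8∈{7}] r7c8 is down to just 7 ⇒ r7c8=7.

Answer: 1 5 8 3 7 2 9 6 4 / 7 4 9 1 6 5 8 2 3 / 3 6 2 8 4 9 7 5 1 / 5 7 6 2 1 3 4 8 9 / 4 8 1 5 9 6 2 3 7 / 2 9 3 7 8 4 5 1 6 / 9 3 5 4 2 1 6 7 8 / 6 2 7 9 3 8 1 4 5 / 8 1 4 6 5 7 3 9 2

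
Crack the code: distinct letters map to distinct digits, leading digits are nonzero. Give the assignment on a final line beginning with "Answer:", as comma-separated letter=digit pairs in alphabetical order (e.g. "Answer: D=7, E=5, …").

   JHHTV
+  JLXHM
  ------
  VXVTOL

Step 1. [col 1: V + M ≡ L (mod 10)] several values work for V in column 1 (V + M ≡ L (mod 10), carry-in 0); try V=1 ⇒ V=1.
Step 2. [col 1: V + M ≡ L (mod 10)] M=8 is one option consistent with column 1 (V + M ≡ L (mod 10), carry-in 0) — take it, so M=8.
Step 3. [col 1: V + M ≡ L (mod 10)] column 1 reads V+M+carry(0)=L with V=1, M=8; with digits 1,8 already taken and all letters distinct, the only value for L is 9 ⇒ L=9.
Step 4. [col 2: T + H ≡ O (mod 10)] H=2 is one option consistent with column 2 (T + H ≡ O (mod 10), carry-in 0) — take it ⇒ H=2.
Step 5. [col 2: T + H ≡ O (mod 10)] column 2 (T + H ≡ O (mod 10), carry-in 0) doesn't pin T yet; pick T=5 and continue, so T=5.
Step 6. [col 2: T + H ≡ O (mod 10)] from column 2 (T=5, H=2, carry-in 0, digits 1,2,5,8,9 already taken and all letters distinct): O must equal 7 ⇒ O=7.
Step 7. [col 3: H + X ≡ T (mod 10)] column 3: given H=2, T=5, carry-in 0, and digits 1,2,5,7,8,9 already taken and all letters distinct, H+X≡T (mod 10) forces X=3. So X=3.
Step 8. [col 5: J + J ≡ X (mod 10)] column 5 reads J+J+carry(1)=X with X=3; with digits 1,2,3,5,7,8,9 already taken and all letters distinct, the only value for J is 6, so J=6.

Answer: H=2, J=6, L=9, M=8, O=7, T=5, V=1, X=3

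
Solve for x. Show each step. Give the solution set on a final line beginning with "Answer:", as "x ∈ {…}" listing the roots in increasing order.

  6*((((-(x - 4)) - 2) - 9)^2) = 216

Step 1. [6*((((-(x - 4)) - 2) - 9)^2) = 216] 6·(inner) — divide through by 6, so div: (((-(x - 4)) - 2) - 9)^2 = 36.
Step 2. [(((-(x - 4)) - 2) - 9)^2 = 36] LHS squared, RHS 36 ≥ 0: apply √ (±) ⇒ sqrt: ((-(x - 4)) - 2) - 9 = 6 or -6.
Step 3. [((-(x - 4)) - 2) - 9 = 6 or -6] the outer -9 inverts by adding 9 ⇒ sub: (-(x - 4)) - 2 = 15 or 3.
Step 4. [(-(x - 4)) - 2 = 15 or 3] 2 comes off first (add 2). So sub: -(x - 4) = 17 or 5.
Step 5. [-(x - 4) = 17 or 5] leading − — multiply by −1 ⇒ neg: x - 4 = -17 or -5.
Step 6. [x - 4 = -17 or -5] -4 is outermost — add 4 both sides. So sub: x = -13 or -1.

Answer: x ∈ {-13, -1}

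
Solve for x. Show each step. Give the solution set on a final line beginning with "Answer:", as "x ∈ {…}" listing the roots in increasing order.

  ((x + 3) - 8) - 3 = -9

Step 1. [((x + 3) - 8) - 3 = -9] the outer -3 inverts by adding 3. So sub: (x + 3) - 8 = -6.
Step 2. [(x + 3) - 8 = -6] 8 comes off first (add 8). So sub: x + 3 = 2.
Step 3. [x + 3 = 2] 3 comes off first (subtract 3) ⇒ sub: x = -1.

Answer: x ∈ {-1}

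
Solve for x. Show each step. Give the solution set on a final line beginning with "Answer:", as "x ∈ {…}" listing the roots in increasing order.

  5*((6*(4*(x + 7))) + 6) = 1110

Step 1. [5*((6*(4*(x + 7))) + 6) = 1110] 5·(inner) — divide through by 5 ⇒ div: (6*(4*(x + 7))) + 6 = 222.
Step 2. [(6*(4*(x + 7))) + 6 = 222] 6 comes off first (subtract 6), so sub: 6*(4*(x + 7)) = 216.
Step 3. [6*(4*(x + 7)) = 216] 6 out front; divide by 6. So div: 4*(x + 7) = 36.
Step 4. [4*(x + 7) = 36] leading coefficient 4: divide by 4 ⇒ div: x + 7 = 9.
Step 5. [x + 7 = 9] +7 is outermost — subtract 7 both sides. So sub: x = 2.

Answer: x ∈ {2}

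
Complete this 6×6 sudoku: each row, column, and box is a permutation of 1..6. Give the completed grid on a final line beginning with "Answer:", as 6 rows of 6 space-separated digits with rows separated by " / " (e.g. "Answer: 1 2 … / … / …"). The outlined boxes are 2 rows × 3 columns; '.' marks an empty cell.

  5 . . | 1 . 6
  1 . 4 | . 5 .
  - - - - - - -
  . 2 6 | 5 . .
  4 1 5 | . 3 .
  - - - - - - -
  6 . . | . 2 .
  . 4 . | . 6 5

Step 1. [r6c4∈{3}] r6c4's peers cover all but 3, so r6c4=3.
Step 2. [r5c6∈{1,4}] box 6 places 1 nowhere but r5c6. So r5c6=1.
Step 3. [r1c2∈{3}] r1c2 is down to just 3 ⇒ r1c2=3.
Step 4. [r4c6∈{2}] r4c6 has the single candidate 2, so r4c6=2.
Step 5. [r6c1∈{2}] r6c1 has the single candidate 2. So r6c1=2.
Step 6. [r1c5∈{4}] r1c5 has the single candidate 4, so r1c5=4.
Step 7. [r3c6∈{4}] r3c6 has the single candidate 4, so r3c6=4.
Step 8. [r2c6∈{3}] r2c6's peers cover all but 3. So r2c6=3.
Step 9. [r5c3∈{3}] r5c3's peers cover all but 3 ⇒ r5c3=3.
Step 10. [r5c2∈{5}] only 5 remains possible at r5c2, so r5c2=5.
Step 11. [r3c5∈{1}] r3c5 is down to just 1, so r3c5=1.
Step 12. [r6c3∈{1}] r6c3's peers cover all but 1, so r6c3=1.
Step 13. [r2c4∈{2}] r2c4 has the single candidate 2 ⇒ r2c4=2.
Step 14. [r2c2∈{6}] only 6 remains possible at r2c2 ⇒ r2c2=6.
Step 15. [r5c4∈{4}] r5c4 has the single candidate 4. So r5c4=4.
Step 16. [r4c4∈{6}] r4c4 has the single candidate 6, so r4c4=6.
Step 17. [r1c3∈{2}] r1c3 has the single candidate 2. So r1c3=2.
Step 18. [r3c1∈{3}] r3c1's peers cover all but 3, so r3c1=3.

Answer: 5 3 2 1 4 6 / 1 6 4 2 5 3 / 3 2 6 5 1 4 / 4 1 5 6 3 2 / 6 5 3 4 2 1 / 2 4 1 3 6 5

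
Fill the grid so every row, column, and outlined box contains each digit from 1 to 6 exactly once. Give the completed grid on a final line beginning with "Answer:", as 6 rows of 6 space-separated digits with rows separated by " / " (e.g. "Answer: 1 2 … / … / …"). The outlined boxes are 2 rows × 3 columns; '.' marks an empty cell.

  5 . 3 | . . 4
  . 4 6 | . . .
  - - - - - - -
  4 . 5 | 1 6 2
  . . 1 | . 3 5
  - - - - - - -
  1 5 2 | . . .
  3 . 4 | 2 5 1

Step 1. [r2c1∈{2}] only 2 remains possible at r2c1, so r2c1=2.
Step 2. [r5c6∈{3,6}] in col 6, 6 fits only at r5c6, so r5c6=6.
Step 3. [r5c4∈{3,4}] in row 5, 3 fits only at r5c4, so r5c4=3.
Step 4. [r1c5∈{1,2}] row 1 places 2 nowhere but r1c5 ⇒ r1c5=2.
Step 5. [r6c2∈{6}] nothing but 6 survives at r6c2, so r6c2=6.
Step 6. [r2c4∈{5}] r2c4's peers cover all but 5 ⇒ r2c4=5.
Step 7. [r5c5∈{4}] r5c5 has the single candidate 4 ⇒ r5c5=4.
Step 8. [r1c4∈{6}] r1c4 has the single candidate 6, so r1c4=6.
Step 9. [r2c6∈{3}] nothing but 3 survives at r2c6. So r2c6=3.
Step 10. [r2c5∈{1}] only 1 remains possible at r2c5 ⇒ r2c5=1.
Step 11. [r3c2∈{3}] r3c2 has the single candidate 3, so r3c2=3.
Step 12. [r1c2∈{1}] only 1 remains possible at r1c2. So r1c2=1.
Step 13. [r4c4∈{4}] r4c4's peers cover all but 4 ⇒ r4c4=4.
Step 14. [r4c2∈{2}] r4c2's peers cover all but 2 ⇒ r4c2=2.
Step 15. [r4c1∈{6}] only 6 remains possible at r4c1, so r4c1=6.

Answer: 5 1 3 6 2 4 / 2 4 6 5 1 3 / 4 3 5 1 6 2 / 6 2 1 4 3 5 / 1 5 2 3 4 6 / 3 6 4 2 5 1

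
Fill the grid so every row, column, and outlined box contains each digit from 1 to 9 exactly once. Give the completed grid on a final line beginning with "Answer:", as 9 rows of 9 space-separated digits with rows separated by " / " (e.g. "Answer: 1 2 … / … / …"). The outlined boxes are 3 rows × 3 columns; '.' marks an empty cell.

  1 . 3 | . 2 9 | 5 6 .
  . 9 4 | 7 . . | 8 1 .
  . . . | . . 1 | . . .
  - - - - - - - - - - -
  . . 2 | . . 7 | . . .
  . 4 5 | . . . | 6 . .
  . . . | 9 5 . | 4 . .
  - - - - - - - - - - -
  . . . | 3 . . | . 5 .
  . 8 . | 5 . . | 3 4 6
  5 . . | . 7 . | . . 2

Step 1. [r2c9∈{3}] nothing but 3 survives at r2c9 ⇒ r2c9=3.
Step 2. [r2c5∈{6}] only 6 remains possible at r2c5, so r2c5=6.
Step 3. [r7c1∈{2,4,6,7,9}] r7c1 is the only open cell in col 1 admitting 4. So r7c1=4.
Step 4. [r1c4∈{4,8}] r1c4 is the only open cell in row 1 admitting 8 ⇒ r1c4=8.
Step 5. [r1c2∈{7}] nothing but 7 survives at r1c2 ⇒ r1c2=7.
Step 6. [r3c7∈{2,7,9}] col 7 places 2 nowhere but r3c7. So r3c7=2.
Step 7. [r8c6∈{2}] r8c6's peers cover all but 2, so r8c6=2.
Step 8. [r9c2∈{1,3,6}] in row 9, 3 fits only at r9c2, so r9c2=3.
Step 9. [r7c7∈{1,7,9}] r7c7 is the only open cell in col 7 admitting 7, so r7c7=7.
Step 10. [r3c4∈{4}] r3c4 has the single candidate 4, so r3c4=4.
Step 11. [r6c8∈{2,3,7,8}] across row 6, 2 lands solely at r6c8 ⇒ r6c8=2.
Step 12. [r4c9∈{1,5,8,9}] in row 4, 5 fits only at r4c9, so r4c9=5.
Step 13. [r4c5∈{1,3,4,8}] in row 4, 4 fits only at r4c5, so r4c5=4.
Step 14. [r9c6∈{4,6,8}] row 9 places 4 nowhere but r9c6 ⇒ r9c6=4.
Step 15. [r9c8∈{8,9}] 8 has one home in row 9: r9c8. So r9c8=8.
Step 16. [r4c1∈{3,6,8,9}] in row 4, 8 fits only at r4c1. So r4c1=8.
Step 17. [r5c1∈{3,7,9}] box 4 places 9 nowhere but r5c1. So r5c1=9.
Step 18. [r3c1∈{6}] r3c1 has the single candidate 6 ⇒ r3c1=6.
Step 19. [r6c1∈{3,7}] across col 1, 3 lands solely at r6c1 ⇒ r6c1=3.
Step 20. [r6c3∈{1,6,7}] in box 4, 7 fits only at r6c3 ⇒ r6c3=7.
Step 21. [r5c6∈{3,8}] r5c6 is the only open cell in col 6 admitting 3. So r5c6=3.
Step 22. [r5c8∈{7}] r5c8 is down to just 7. So r5c8=7.
Step 23. [r7c2∈{1,2,6}] r7c2 is the only open cell in row 7 admitting 2 ⇒ r7c2=2.
Step 24. [r3c8∈{9}] only 9 remains possible at r3c8, so r3c8=9.
Step 25. [r7c9∈{1,9}] col 9 places 9 nowhere but r7c9, so r7c9=9.
Step 26. [r9c3∈{1,6,9}] r9c3 is the only open cell in row 9 admitting 9, so r9c3=9.
Step 27. [r9c4∈{1,6}] across row 9, 6 lands solely at r9c4, so r9c4=6.
Step 28. [r4c4∈{1}] nothing but 1 survives at r4c4. So r4c4=1.
Step 29. [r5c5∈{8}] r5c5 is down to just 8 ⇒ r5c5=8.
Step 30. [r6c2∈{1,6}] in col 2, 1 fits only at r6c2 ⇒ r6c2=1.
Step 31. [r8c3∈{1}] only 1 remains possible at r8c3 ⇒ r8c3=1.
Step 32. [r3c3∈{8}] r3c3's peers cover all but 8. So r3c3=8.
Step 33. [r4c7∈{9}] nothing but 9 survives at r4c7, so r4c7=9.
Step 34. [r5c9∈{1}] only 1 remains possible at r5c9. So r5c9=1.
Step 35. [r2c1∈{2}] r2c1 has the single candidate 2 ⇒ r2c1=2.
Step 36. [r6c6∈{6}] r6c6 has the single candidate 6. So r6c6=6.
Step 37. [r2c6∈{5}] only 5 remains possible at r2c6, so r2c6=5.
Step 38. [r7c6∈{8}] nothing but 8 survives at r7c6 ⇒ r7c6=8.
Step 39. [r8c5∈{9}] r8c5 is down to just 9, so r8c5=9.
Step 40. [r4c2∈{6}] nothing but 6 survives at r4c2. So r4c2=6.
Step 41. [r6c9∈{8}] r6c9 has the single candidate 8 ⇒ r6c9=8.
Step 42. [r9c7∈{1}] only 1 remains possible at r9c7. So r9c7=1.
Step 43. [r7c5∈{1}] nothing but 1 survives at r7c5 ⇒ r7c5=1.
Step 44. [r5c4∈{2}] nothing but 2 survives at r5c4, so r5c4=2.
Step 45. [r3c2∈{5}] r3c2's peers cover all but 5. So r3c2=5.
Step 46. [r8c1∈{7}] r8c1's peers cover all but 7. So r8c1=7.
Step 47. [r4c8∈{3}] r4c8 is down to just 3, so r4c8=3.
Step 48. [r1c9∈{4}] r1c9 has the single candidate 4 ⇒ r1c9=4.
Step 49. [r7c3∈{6}] nothing but 6 survives at r7c3 ⇒ r7c3=6.
Step 50. [r3c9∈{7}] r3c9's peers cover all but 7 ⇒ r3c9=7.
Step 51. [r3c5∈{3}] r3c5's peers cover all but 3. So r3c5=3.

Answer: 1 7 3 8 2 9 5 6 4 / 2 9 4 7 6 5 8 1 3 / 6 5 8 4 3 1 2 9 7 / 8 6 2 1 4 7 9 3 5 / 9 4 5 2 8 3 6 7 1 / 3 1 7 9 5 6 4 2 8 / 4 2 6 3 1 8 7 5 9 / 7 8 1 5 9 2 3 4 6 / 5 3 9 6 7 4 1 8 2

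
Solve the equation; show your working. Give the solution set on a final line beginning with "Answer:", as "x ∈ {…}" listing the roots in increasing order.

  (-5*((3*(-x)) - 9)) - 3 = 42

Step 1. [(-5*((3*(-x)) - 9)) - 3 = 42] peel the -3: add 3 from each side, so sub: -5*((3*(-x)) - 9) = 45.
Step 2. [-5*((3*(-x)) - 9) = 45] divide by the outer -5. So div: (3*(-x)) - 9 = -9.
Step 3. [(3*(-x)) - 9 = -9] common factor 3 (LHS and -9) — divide through. So factor: (-x) - 3 = -3.
Step 4. [(-x) - 3 = -3] 3 comes off first (add 3) ⇒ sub: -x = 0.
Step 5. [-x = 0] leading − — multiply by −1, so neg: x = 0.

Answer: x ∈ {0}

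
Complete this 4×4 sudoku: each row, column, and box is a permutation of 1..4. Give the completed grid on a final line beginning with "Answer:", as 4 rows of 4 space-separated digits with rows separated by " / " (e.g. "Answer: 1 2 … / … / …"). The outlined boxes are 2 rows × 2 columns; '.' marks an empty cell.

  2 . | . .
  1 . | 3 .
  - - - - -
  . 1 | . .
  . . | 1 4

Step 1. [r3c4∈{2,3}] 3 has one home in col 4: r3c4, so r3c4=3.
Step 2. [r1c2∈{3,4}] row 1 places 3 nowhere but r1c2 ⇒ r1c2=3.
Step 3. [r4c2∈{2}] nothing but 2 survives at r4c2, so r4c2=2.
Step 4. [r1c3∈{4}] only 4 remains possible at r1c3 ⇒ r1c3=4.
Step 5. [r4c1∈{3}] r4c1's peers cover all but 3. So r4c1=3.
Step 6. [r3c1∈{4}] only 4 remains possible at r3c1 ⇒ r3c1=4.
Step 7. [r2c4∈{2}] nothing but 2 survives at r2c4. So r2c4=2.
Step 8. [r3c3∈{2}] r3c3 has the single candidate 2 ⇒ r3c3=2.
Step 9. [r2c2∈{4}] r2c2 is down to just 4 ⇒ r2c2=4.
Step 10. [r1c4∈{1}] r1c4 has the single candidate 1. So r1c4=1.

Answer: 2 3 4 1 / 1 4 3 2 / 4 1 2 3 / 3 2 1 4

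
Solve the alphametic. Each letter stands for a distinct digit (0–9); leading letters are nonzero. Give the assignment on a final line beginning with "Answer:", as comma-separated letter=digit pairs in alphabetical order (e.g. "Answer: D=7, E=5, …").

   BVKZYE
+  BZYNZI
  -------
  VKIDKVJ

Step 1. [col 1: E + I ≡ J (mod 10)] J=4 is one option consistent with column 1 (E + I ≡ J (mod 10), carry-in 0) — take it ⇒ J=4.
Step 2. [col 1: E + I ≡ J (mod 10)] no forcing yet in column 1 (carry-in 0); E=9 is free and consistent — try it ⇒ E=9.
Step 3. [col 1: E + I ≡ J (mod 10)] from column 1 (E=9, J=4, carry-in 0, digits 4,9 already taken and all letters distinct): I must equal 5. So I=5.
Step 4. [col 2: Y + Z ≡ V (mod 10)] several values work for Z in column 2 (Y + Z ≡ V (mod 10), carry-in 1); try Z=3. So Z=3.
Step 5. [col 2: Y + Z ≡ V (mod 10)] no forcing yet in column 2 (carry-in 1); Y=7 is free and consistent — try it, so Y=7.
Step 6. [col 2: Y + Z ≡ V (mod 10)] column 2: given Y=7, Z=3, carry-in 1, and digits 3,4,5,7,9 already taken and all letters distinct, Y+Z≡V (mod 10) forces V=1. So V=1.
Step 7. [col 3: Z + N ≡ K (mod 10)] several values work for K in column 3 (Z + N ≡ K (mod 10), carry-in 1); try K=2, so K=2.
Step 8. [col 3: Z + N ≡ K (mod 10)] from column 3 (Z=3, K=2, carry-in 1, digits 1,2,3,4,5,7,9 already taken and all letters distinct): N must equal 8, so N=8.
Step 9. [col 4: K + Y ≡ D (mod 10)] in column 4 we have K+Y≡D with carry-in 1; given K=2, Y=7 and digits 1,2,3,4,5,7,8,9 already taken and all letters distinct, that pins D to 0. So D=0.
Step 10. [col 6: B + B ≡ K (mod 10)] in column 6 we have B+B≡K with carry-in 0; given K=2 and digits 0,1,2,3,4,5,7,8,9 already taken and all letters distinct, that pins B to 6, so B=6.

Answer: B=6, D=0, E=9, I=5, J=4, K=2, N=8, V=1, Y=7, Z=3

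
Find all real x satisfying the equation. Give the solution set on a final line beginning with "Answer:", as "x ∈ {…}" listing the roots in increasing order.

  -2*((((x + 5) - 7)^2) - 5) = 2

Step 1. [-2*((((x + 5) - 7)^2) - 5) = 2] leading coefficient -2: divide by -2 ⇒ div: (((x + 5) - 7)^2) - 5 = -1.
Step 2. [(((x + 5) - 7)^2) - 5 = -1] -5 is outermost — add 5 both sides, so sub: ((x + 5) - 7)^2 = 4.
Step 3. [((x + 5) - 7)^2 = 4] LHS squared, RHS 4 ≥ 0: apply √ (±), so sqrt: (x + 5) - 7 = 2 or -2.
Step 4. [(x + 5) - 7 = 2 or -2] add 7: x sits inside (… - 7), so sub: x + 5 = 9 or 5.
Step 5. [x + 5 = 9 or 5] subtract 5: x sits inside (… + 5), so sub: x = 4 or 0.

Answer: x ∈ {0, 4}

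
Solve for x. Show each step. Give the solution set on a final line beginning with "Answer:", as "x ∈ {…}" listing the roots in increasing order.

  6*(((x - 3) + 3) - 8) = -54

Step 1. [6*(((x - 3) + 3) - 8) = -54] divide by the outer 6 ⇒ div: ((x - 3) + 3) - 8 = -9.
Step 2. [((x - 3) + 3) - 8 = -9] -8 is outermost — add 8 both sides. So sub: (x - 3) + 3 = -1.
Step 3. [(x - 3) + 3 = -1] +3 is outermost — subtract 3 both sides, so sub: x - 3 = -4.
Step 4. [x - 3 = -4] peel the -3: add 3 from each side ⇒ sub: x = -1.

Answer: x ∈ {-1}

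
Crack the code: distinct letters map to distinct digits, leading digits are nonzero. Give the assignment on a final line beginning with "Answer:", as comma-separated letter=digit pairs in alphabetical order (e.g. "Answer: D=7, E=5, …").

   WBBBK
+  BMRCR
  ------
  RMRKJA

Step 1. [col 1: K + R ≡ A (mod 10)] no forcing yet in column 1 (carry-in 0); R=1 is free and consistent — try it. So R=1.
Step 2. [col 1: K + R ≡ A (mod 10)] no forcing yet in column 1 (carry-in 0); A=0 is free and consistent — try it, so A=0.
Step 3. [col 1: K + R ≡ A (mod 10)] column 1: given R=1, A=0, carry-in 0, and digits 0,1 already taken and all letters distinct, K+R≡A (mod 10) forces K=9 ⇒ K=9.
Step 4. [col 2: B + C ≡ J (mod 10)] C=5 is one option consistent with column 2 (B + C ≡ J (mod 10), carry-in 1) — take it. So C=5.
Step 5. [col 2: B + C ≡ J (mod 10)] B=7 is one option consistent with column 2 (B + C ≡ J (mod 10), carry-in 1) — take it ⇒ B=7.
Step 6. [col 2: B + C ≡ J (mod 10)] from column 2 (B=7, C=5, carry-in 1, digits 0,1,5,7,9 already taken and all letters distinct): J must equal 3 ⇒ J=3.
Step 7. [col 4: B + M ≡ R (mod 10)] column 4: given B=7, R=1, carry-in 0, and digits 0,1,3,5,7,9 already taken and all letters distinct, B+M≡R (mod 10) forces M=4, so M=4.
Step 8. [col 5: W + B ≡ M (mod 10)] column 5 reads W+B+carry(1)=M with B=7, M=4; with digits 0,1,3,4,5,7,9 already taken and all letters distinct, the only value for W is 6. So W=6.

Answer: A=0, B=7, C=5, J=3, K=9, M=4, R=1, W=6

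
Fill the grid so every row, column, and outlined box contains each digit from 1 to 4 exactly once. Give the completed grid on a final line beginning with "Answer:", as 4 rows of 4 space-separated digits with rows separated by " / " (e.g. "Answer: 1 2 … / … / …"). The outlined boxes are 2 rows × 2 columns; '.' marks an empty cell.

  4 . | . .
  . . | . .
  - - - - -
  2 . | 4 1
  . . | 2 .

Step 1. [r4c4∈{3}] only 3 remains possible at r4c4. So r4c4=3.
Step 2. [r2c1∈{1,3}] in col 1, 3 fits only at r2c1, so r2c1=3.
Step 3. [r1c4∈{2}] r1c4 has the single candidate 2, so r1c4=2.
Step 4. [r1c2∈{1}] nothing but 1 survives at r1c2. So r1c2=1.
Step 5. [r1c3∈{3}] only 3 remains possible at r1c3 ⇒ r1c3=3.
Step 6. [r2c4∈{4}] r2c4 is down to just 4 ⇒ r2c4=4.
Step 7. [r2c3∈{1}] r2c3 is down to just 1, so r2c3=1.
Step 8. [r4c2∈{4}] nothing but 4 survives at r4c2 ⇒ r4c2=4.
Step 9. [r4c1∈{1}] nothing but 1 survives at r4c1, so r4c1=1.
Step 10. [r3c2∈{3}] r3c2 is down to just 3. So r3c2=3.
Step 11. [r2c2∈{2}] r2c2's peers cover all but 2, so r2c2=2.

Answer: 4 1 3 2 / 3 2 1 4 / 2 3 4 1 / 1 4 2 3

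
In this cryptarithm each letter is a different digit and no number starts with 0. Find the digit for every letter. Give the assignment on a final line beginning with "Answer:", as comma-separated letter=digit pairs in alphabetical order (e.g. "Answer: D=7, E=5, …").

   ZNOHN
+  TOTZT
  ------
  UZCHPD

Step 1. [col 1: N + T ≡ D (mod 10)] no forcing yet in column 1 (carry-in 0); D=5 is free and consistent — try it ⇒ D=5.
Step 2. [col 1: N + T ≡ D (mod 10)] column 1 (N + T ≡ D (mod 10), carry-in 0) doesn't pin N yet; pick N=6 and continue. So N=6.
Step 3. [U] U is the leading digit of a 6-digit sum of two 5-digit numbers; the final carry is exactly 1 ⇒ U=1.
Step 4. [col 1: N + T ≡ D (mod 10)] column 1: given N=6, D=5, carry-in 0, and digits 1,5,6 already taken and all letters distinct, N+T≡D (mod 10) forces T=9 ⇒ T=9.
Step 5. [col 2: H + Z ≡ P (mod 10)] several values work for H in column 2 (H + Z ≡ P (mod 10), carry-in 1); try H=2. So H=2.
Step 6. [col 2: H + Z ≡ P (mod 10)] Z=4 is one option consistent with column 2 (H + Z ≡ P (mod 10), carry-in 1) — take it ⇒ Z=4.
Step 7. [col 2: H + Z ≡ P (mod 10)] in column 2 we have H+Z≡P with carry-in 1; given H=2, Z=4 and digits 1,2,4,5,6,9 already taken and all letters distinct, that pins P to 7. So P=7.
Step 8. [col 3: O + T ≡ H (mod 10)] column 3: given T=9, H=2, carry-in 0, and digits 1,2,4,5,6,7,9 already taken and all letters distinct, O+T≡H (mod 10) forces O=3. So O=3.
Step 9. [col 4: N + O ≡ C (mod 10)] column 4: given N=6, O=3, carry-in 1, and digits 1,2,3,4,5,6,7,9 already taken and all letters distinct, N+O≡C (mod 10) forces C=0 ⇒ C=0.

Answer: C=0, D=5, H=2, N=6, O=3, P=7, T=9, U=1, Z=4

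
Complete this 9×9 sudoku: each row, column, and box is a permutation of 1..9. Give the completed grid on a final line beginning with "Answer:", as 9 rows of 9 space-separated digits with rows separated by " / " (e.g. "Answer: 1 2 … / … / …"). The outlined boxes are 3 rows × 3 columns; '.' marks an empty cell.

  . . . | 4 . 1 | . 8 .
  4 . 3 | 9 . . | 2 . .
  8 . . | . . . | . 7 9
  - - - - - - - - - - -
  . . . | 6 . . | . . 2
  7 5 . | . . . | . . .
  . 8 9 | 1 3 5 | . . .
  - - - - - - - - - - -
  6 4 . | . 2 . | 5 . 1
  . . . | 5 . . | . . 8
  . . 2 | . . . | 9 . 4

Step 1. [r8c7∈{3,6,7}] in box 9, 7 fits only at r8c7, so r8c7=7.
Step 2. [r8c3∈{1}] r8c3 has the single candidate 1 ⇒ r8c3=1.
Step 3. [r7c6∈{3,7,8,9}] row 7 places 9 nowhere but r7c6. So r7c6=9.
Step 4. [r5c3∈{4,6}] 6 has one home in box 4: r5c3 ⇒ r5c3=6.
Step 5. [r3c7∈{1,3,4,6}] in row 3, 4 fits only at r3c7, so r3c7=4.
Step 6. [r5c9∈{3}] only 3 remains possible at r5c9, so r5c9=3.
Step 7. [r2c8∈{1,5,6}] box 3 places 1 nowhere but r2c8. So r2c8=1.
Step 8. [r6c7∈{6}] nothing but 6 survives at r6c7, so r6c7=6.
Step 9. [r3c2∈{1,2,6}] row 3 places 1 nowhere but r3c2. So r3c2=1.
Step 10. [r1c2∈{2,6,7,9}] across col 2, 2 lands solely at r1c2. So r1c2=2.
Step 11. [r2c2∈{6,7}] in col 2, 6 fits only at r2c2, so r2c2=6.
Step 12. [r9c2∈{3,7}] across col 2, 7 lands solely at r9c2 ⇒ r9c2=7.
Step 13. [r7c8∈{3}] only 3 remains possible at r7c8 ⇒ r7c8=3.
Step 14. [r3c3∈{5}] nothing but 5 survives at r3c3 ⇒ r3c3=5.
Step 15. [r3c5∈{6}] r3c5 is down to just 6 ⇒ r3c5=6.
Step 16. [r8c5∈{4}] r8c5's peers cover all but 4. So r8c5=4.
Step 17. [r4c1∈{1,3}] col 1 places 1 nowhere but r4c1 ⇒ r4c1=1.
Step 18. [r4c7∈{8}] only 8 remains possible at r4c7 ⇒ r4c7=8.
Step 19. [r8c2∈{3,9}] across col 2, 9 lands solely at r8c2 ⇒ r8c2=9.
Step 20. [r6c8∈{4}] only 4 remains possible at r6c8. So r6c8=4.
Step 21. [r5c6∈{2,4,8}] in row 5, 4 fits only at r5c6. So r5c6=4.
Step 22. [r4c6∈{7}] r4c6 is down to just 7 ⇒ r4c6=7.
Step 23. [r2c5∈{5,7,8}] row 2 places 7 nowhere but r2c5 ⇒ r2c5=7.
Step 24. [r3c6∈{2,3}] col 6 places 2 nowhere but r3c6. So r3c6=2.
Step 25. [r8c1∈{3}] r8c1's peers cover all but 3, so r8c1=3.
Step 26. [r9c6∈{3,6,8}] in col 6, 3 fits only at r9c6, so r9c6=3.
Step 27. [r9c4∈{8}] r9c4's peers cover all but 8 ⇒ r9c4=8.
Step 28. [r4c5∈{9}] nothing but 9 survives at r4c5. So r4c5=9.
Step 29. [r8c6∈{6}] r8c6's peers cover all but 6, so r8c6=6.
Step 30. [r2c9∈{5}] only 5 remains possible at r2c9. So r2c9=5.
Step 31. [r1c3∈{7}] only 7 remains possible at r1c3. So r1c3=7.
Step 32. [r4c8∈{5}] r4c8 has the single candidate 5 ⇒ r4c8=5.
Step 33. [r7c3∈{8}] only 8 remains possible at r7c3, so r7c3=8.
Step 34. [r9c5∈{1}] r9c5 has the single candidate 1. So r9c5=1.
Step 35. [r9c1∈{5}] r9c1's peers cover all but 5, so r9c1=5.
Step 36. [r9c8∈{6}] r9c8 is down to just 6, so r9c8=6.
Step 37. [r4c3∈{4}] r4c3 is down to just 4. So r4c3=4.
Step 38. [r6c9∈{7}] only 7 remains possible at r6c9, so r6c9=7.
Step 39. [r5c5∈{8}] r5c5's peers cover all but 8, so r5c5=8.
Step 40. [r1c1∈{9}] nothing but 9 survives at r1c1. So r1c1=9.
Step 41. [r4c2∈{3}] only 3 remains possible at r4c2. So r4c2=3.
Step 42. [r7c4∈{7}] only 7 remains possible at r7c4. So r7c4=7.
Step 43. [r5c7∈{1}] r5c7's peers cover all but 1, so r5c7=1.
Step 44. [r1c9∈{6}] nothing but 6 survives at r1c9. So r1c9=6.
Step 45. [r1c5∈{5}] r1c5's peers cover all but 5 ⇒ r1c5=5.
Step 46. [r5c8∈{9}] only 9 remains possible at r5c8. So r5c8=9.
Step 47. [r6c1∈{2}] r6c1 has the single candidate 2. So r6c1=2.
Step 48. [r1c7∈{3}] only 3 remains possible at r1c7 ⇒ r1c7=3.
Step 49. [r3c4∈{3}] r3c4 is down to just 3. So r3c4=3.
Step 50. [r8c8∈{2}] nothing but 2 survives at r8c8, so r8c8=2.
Step 51. [r5c4∈{2}] nothing but 2 survives at r5c4, so r5c4=2.
Step 52. [r2c6∈{8}] r2c6 has the single candidate 8. So r2c6=8.

Answer: 9 2 7 4 5 1 3 8 6 / 4 6 3 9 7 8 2 1 5 / 8 1 5 3 6 2 4 7 9 / 1 3 4 6 9 7 8 5 2 / 7 5 6 2 8 4 1 9 3 / 2 8 9 1 3 5 6 4 7 / 6 4 8 7 2 9 5 3 1 / 3 9 1 5 4 6 7 2 8 / 5 7 2 8 1 3 9 6 4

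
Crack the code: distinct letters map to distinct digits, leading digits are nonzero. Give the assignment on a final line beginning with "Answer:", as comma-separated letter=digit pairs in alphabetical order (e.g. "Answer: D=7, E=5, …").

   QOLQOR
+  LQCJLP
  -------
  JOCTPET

Step 1. [J] the sum has 7 digits but both addends have 6; that extra leading digit J is the final carry, namely 1 ⇒ J=1.
Step 2. [col 1: R + P ≡ T (mod 10)] column 1 (R + P ≡ T (mod 10), carry-in 0) doesn't pin R yet; pick R=3 and continue, so R=3.
Step 3. [col 1: R + P ≡ T (mod 10)] T=2 is one option consistent with column 1 (R + P ≡ T (mod 10), carry-in 0) — take it. So T=2.
Step 4. [col 1: R + P ≡ T (mod 10)] from column 1 (R=3, T=2, carry-in 0, digits 1,2,3 already taken and all letters distinct): P must equal 9, so P=9.
Step 5. [col 2: O + L ≡ E (mod 10)] several values work for O in column 2 (O + L ≡ E (mod 10), carry-in 1); try O=6 ⇒ O=6.
Step 6. [col 2: O + L ≡ E (mod 10)] column 2 (O + L ≡ E (mod 10), carry-in 1) doesn't pin E yet; pick E=5 and continue. So E=5.
Step 7. [col 2: O + L ≡ E (mod 10)] column 2 reads O+L+carry(1)=E with O=6, E=5; with digits 1,2,3,5,6,9 already taken and all letters distinct, the only value for L is 8 ⇒ L=8.
Step 8. [col 3: Q + J ≡ P (mod 10)] in column 3 we have Q+J≡P with carry-in 1; given J=1, P=9 and digits 1,2,3,5,6,8,9 already taken and all letters distinct, that pins Q to 7, so Q=7.
Step 9. [col 4: L + C ≡ T (mod 10)] column 4: given L=8, T=2, carry-in 0, and digits 1,2,3,5,6,7,8,9 already taken and all letters distinct, L+C≡T (mod 10) forces C=4 ⇒ C=4.

Answer: C=4, E=5, J=1, L=8, O=6, P=9, Q=7, R=3, T=2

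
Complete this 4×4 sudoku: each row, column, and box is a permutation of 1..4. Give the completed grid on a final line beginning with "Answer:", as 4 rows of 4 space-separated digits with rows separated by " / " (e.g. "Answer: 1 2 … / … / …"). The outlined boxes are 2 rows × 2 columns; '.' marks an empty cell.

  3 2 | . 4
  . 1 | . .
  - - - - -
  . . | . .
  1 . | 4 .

Step 1. [r4c4∈{2,3}] row 4 places 2 nowhere but r4c4. So r4c4=2.
Step 2. [r3c2∈{3,4}] col 2 places 4 nowhere but r3c2, so r3c2=4.
Step 3. [r2c4∈{3}] r2c4's peers cover all but 3 ⇒ r2c4=3.
Step 4. [r3c3∈{1,3}] across row 3, 3 lands solely at r3c3. So r3c3=3.
Step 5. [r2c1∈{4}] only 4 remains possible at r2c1, so r2c1=4.
Step 6. [r4c2∈{3}] only 3 remains possible at r4c2 ⇒ r4c2=3.
Step 7. [r1c3∈{1}] r1c3 is down to just 1. So r1c3=1.
Step 8. [r3c4∈{1}] r3c4's peers cover all but 1 ⇒ r3c4=1.
Step 9. [r3c1∈{2}] r3c1 has the single candidate 2. So r3c1=2.
Step 10. [r2c3∈{2}] r2c3's peers cover all but 2. So r2c3=2.

Answer: 3 2 1 4 / 4 1 2 3 / 2 4 3 1 / 1 3 4 2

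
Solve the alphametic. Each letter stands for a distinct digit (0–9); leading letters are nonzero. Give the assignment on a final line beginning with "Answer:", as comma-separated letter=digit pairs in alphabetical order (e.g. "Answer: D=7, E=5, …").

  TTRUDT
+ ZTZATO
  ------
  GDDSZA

Step 1. [col 1: T + O ≡ A (mod 10)] several values work for O in column 1 (T + O ≡ A (mod 10), carry-in 0); try O=6. So O=6.
Step 2. [col 1: T + O ≡ A (mod 10)] several values work for A in column 1 (T + O ≡ A (mod 10), carry-in 0); try A=0. So A=0.
Step 3. [col 1: T + O ≡ A (mod 10)] in column 1 we have T+O≡A with carry-in 0; given O=6, A=0 and digits 0,6 already taken and all letters distinct, that pins T to 4, so T=4.
Step 4. [col 2: D + T ≡ Z (mod 10)] D=8 is one option consistent with column 2 (D + T ≡ Z (mod 10), carry-in 1) — take it ⇒ D=8.
Step 5. [col 2: D + T ≡ Z (mod 10)] column 2: given D=8, T=4, carry-in 1, and digits 0,4,6,8 already taken and all letters distinct, D+T≡Z (mod 10) forces Z=3. So Z=3.
Step 6. [col 3: U + A ≡ S (mod 10)] column 3: given A=0, carry-in 1, and digits 0,3,4,6,8 already taken and all letters distinct, U+A≡S (mod 10) forces U=1, so U=1.
Step 7. [col 3: U + A ≡ S (mod 10)] from column 3 (U=1, A=0, carry-in 1, digits 0,1,3,4,6,8 already taken and all letters distinct): S must equal 2. So S=2.
Step 8. [col 4: R + Z ≡ D (mod 10)] column 4 reads R+Z+carry(0)=D with Z=3, D=8; with digits 0,1,2,3,4,6,8 already taken and all letters distinct, the only value for R is 5. So R=5.
Step 9. [col 6: T + Z ≡ G (mod 10)] from column 6 (T=4, Z=3, carry-in 0, digits 0,1,2,3,4,5,6,8 already taken and all letters distinct): G must equal 7. So G=7.

Answer: A=0, D=8, G=7, O=6, R=5, S=2, T=4, U=1, Z=3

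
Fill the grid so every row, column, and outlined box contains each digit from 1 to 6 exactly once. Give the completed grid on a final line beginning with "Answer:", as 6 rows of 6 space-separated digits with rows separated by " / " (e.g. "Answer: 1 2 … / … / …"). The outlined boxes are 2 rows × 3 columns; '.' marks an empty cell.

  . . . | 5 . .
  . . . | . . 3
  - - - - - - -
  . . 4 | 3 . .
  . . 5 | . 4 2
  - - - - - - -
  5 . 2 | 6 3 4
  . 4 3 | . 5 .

Step 1. [r4c4∈{1}] r4c4 is down to just 1. So r4c4=1.
Step 2. [r6c1∈{1,6}] in row 6, 6 fits only at r6c1 ⇒ r6c1=6.
Step 3. [r4c2∈{3,6}] across row 4, 6 lands solely at r4c2, so r4c2=6.
Step 4. [r1c1∈{1,2,3,4}] in row 1, 4 fits only at r1c1 ⇒ r1c1=4.
Step 5. [r3c5∈{6}] r3c5 is down to just 6 ⇒ r3c5=6.
Step 6. [r5c2∈{1}] nothing but 1 survives at r5c2 ⇒ r5c2=1.
Step 7. [r3c2∈{2}] r3c2 is down to just 2. So r3c2=2.
Step 8. [r1c5∈{1,2}] row 1 places 2 nowhere but r1c5 ⇒ r1c5=2.
Step 9. [r2c5∈{1}] only 1 remains possible at r2c5. So r2c5=1.
Step 10. [r1c6∈{6}] r1c6 has the single candidate 6, so r1c6=6.
Step 11. [r2c4∈{4}] r2c4's peers cover all but 4 ⇒ r2c4=4.
Step 12. [r2c3∈{6}] only 6 remains possible at r2c3. So r2c3=6.
Step 13. [r6c6∈{1}] r6c6 is down to just 1. So r6c6=1.
Step 14. [r3c1∈{1}] nothing but 1 survives at r3c1. So r3c1=1.
Step 15. [r2c1∈{2}] only 2 remains possible at r2c1, so r2c1=2.
Step 16. [r2c2∈{5}] r2c2 has the single candidate 5 ⇒ r2c2=5.
Step 17. [r1c3∈{1}] only 1 remains possible at r1c3, so r1c3=1.
Step 18. [r6c4∈{2}] r6c4 is down to just 2, so r6c4=2.
Step 19. [r3c6∈{5}] r3c6 is down to just 5 ⇒ r3c6=5.
Step 20. [r1c2∈{3}] r1c2 has the single candidate 3, so r1c2=3.
Step 21. [r4c1∈{3}] r4c1 is down to just 3. So r4c1=3.

Answer: 4 3 1 5 2 6 / 2 5 6 4 1 3 / 1 2 4 3 6 5 / 3 6 5 1 4 2 / 5 1 2 6 3 4 / 6 4 3 2 5 1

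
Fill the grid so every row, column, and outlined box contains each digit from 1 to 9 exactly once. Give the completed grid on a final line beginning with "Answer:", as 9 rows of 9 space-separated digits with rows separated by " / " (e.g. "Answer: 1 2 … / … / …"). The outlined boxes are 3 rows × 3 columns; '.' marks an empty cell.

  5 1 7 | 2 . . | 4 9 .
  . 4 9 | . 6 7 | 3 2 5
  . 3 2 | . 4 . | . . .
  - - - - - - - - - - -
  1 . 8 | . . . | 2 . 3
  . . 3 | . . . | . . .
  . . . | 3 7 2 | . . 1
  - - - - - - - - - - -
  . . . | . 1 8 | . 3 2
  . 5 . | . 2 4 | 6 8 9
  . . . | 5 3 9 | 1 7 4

Step 1. [r3c1∈{6,8}] across box 1, 6 lands solely at r3c1, so r3c1=6.
Step 2. [r7c4∈{6,7}] box 8 places 6 nowhere but r7c4, so r7c4=6.
Step 3. [r4c2∈{6,7,9}] across row 4, 7 lands solely at r4c2 ⇒ r4c2=7.
Step 4. [r6c7∈{5,8,9}] 8 has one home in row 6: r6c7, so r6c7=8.
Step 5. [r5c7∈{5,7,9}] col 7 places 9 nowhere but r5c7. So r5c7=9.
Step 6. [r1c5∈{8}] only 8 remains possible at r1c5, so r1c5=8.
Step 7. [r5c5∈{5}] r5c5 is down to just 5, so r5c5=5.
Step 8. [r4c8∈{4,5,6}] r4c8 is the only open cell in row 4 admitting 5 ⇒ r4c8=5.
Step 9. [r2c4∈{1}] r2c4 is down to just 1 ⇒ r2c4=1.
Step 10. [r7c1∈{4,7,9}] across row 7, 7 lands solely at r7c1, so r7c1=7.
Step 11. [r9c2∈{2,6,8}] in col 2, 8 fits only at r9c2 ⇒ r9c2=8.
Step 12. [r5c9∈{6,7}] r5c9 is the only open cell in row 5 admitting 7. So r5c9=7.
Step 13. [r6c1∈{4,9}] 9 has one home in col 1: r6c1. So r6c1=9.
Step 14. [r5c1∈{2,4}] 4 has one home in col 1: r5c1. So r5c1=4.
Step 15. [r6c2∈{6}] r6c2's peers cover all but 6 ⇒ r6c2=6.
Step 16. [r4c6∈{6}] r4c6 is down to just 6 ⇒ r4c6=6.
Step 17. [r4c5∈{9}] nothing but 9 survives at r4c5. So r4c5=9.
Step 18. [r5c4∈{8}] r5c4 has the single candidate 8 ⇒ r5c4=8.
Step 19. [r5c6∈{1}] r5c6's peers cover all but 1, so r5c6=1.
Step 20. [r8c3∈{1}] nothing but 1 survives at r8c3. So r8c3=1.
Step 21. [r6c3∈{5}] nothing but 5 survives at r6c3. So r6c3=5.
Step 22. [r1c9∈{6}] r1c9 is down to just 6, so r1c9=6.
Step 23. [r1c6∈{3}] only 3 remains possible at r1c6. So r1c6=3.
Step 24. [r9c3∈{6}] only 6 remains possible at r9c3 ⇒ r9c3=6.
Step 25. [r9c1∈{2}] r9c1 is down to just 2, so r9c1=2.
Step 26. [r3c8∈{1}] r3c8 has the single candidate 1 ⇒ r3c8=1.
Step 27. [r6c8∈{4}] r6c8's peers cover all but 4, so r6c8=4.
Step 28. [r8c1∈{3}] r8c1 is down to just 3 ⇒ r8c1=3.
Step 29. [r3c9∈{8}] r3c9's peers cover all but 8, so r3c9=8.
Step 30. [r3c6∈{5}] nothing but 5 survives at r3c6 ⇒ r3c6=5.
Step 31. [r3c7∈{7}] nothing but 7 survives at r3c7. So r3c7=7.
Step 32. [r5c8∈{6}] only 6 remains possible at r5c8. So r5c8=6.
Step 33. [r8c4∈{7}] r8c4 has the single candidate 7, so r8c4=7.
Step 34. [r5c2∈{2}] nothing but 2 survives at r5c2. So r5c2=2.
Step 35. [r7c3∈{4}] only 4 remains possible at r7c3. So r7c3=4.
Step 36. [r3c4∈{9}] r3c4 is down to just 9 ⇒ r3c4=9.
Step 37. [r7c7∈{5}] r7c7 has the single candidate 5, so r7c7=5.
Step 38. [r4c4∈{4}] r4c4's peers cover all but 4 ⇒ r4c4=4.
Step 39. [r2c1∈{8}] r2c1's peers cover all but 8, so r2c1=8.
Step 40. [r7c2∈{9}] r7c2 has the single candidate 9, so r7c2=9.

Answer: 5 1 7 2 8 3 4 9 6 / 8 4 9 1 6 7 3 2 5 / 6 3 2 9 4 5 7 1 8 / 1 7 8 4 9 6 2 5 3 / 4 2 3 8 5 1 9 6 7 / 9 6 5 3 7 2 8 4 1 / 7 9 4 6 1 8 5 3 2 / 3 5 1 7 2 4 6 8 9 / 2 8 6 5 3 9 1 7 4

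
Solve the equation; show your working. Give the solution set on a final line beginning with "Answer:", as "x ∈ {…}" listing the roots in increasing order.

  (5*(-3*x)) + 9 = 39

Step 1. [(5*(-3*x)) + 9 = 39] the outer +9 inverts by subtracting 9. So sub: 5*(-3*x) = 30.
Step 2. [5*(-3*x) = 30] leading coefficient 5: divide by 5, so div: -3*x = 6.
Step 3. [-3*x = 6] divide by the outer -3. So div: x = -2.

Answer: x ∈ {-2}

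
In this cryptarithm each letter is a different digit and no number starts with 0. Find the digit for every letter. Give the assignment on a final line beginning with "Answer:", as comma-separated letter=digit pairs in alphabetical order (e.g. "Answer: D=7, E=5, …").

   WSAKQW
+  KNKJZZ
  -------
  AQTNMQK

Step 1. [col 1: W + Z ≡ K (mod 10)] W=6 is one option consistent with column 1 (W + Z ≡ K (mod 10), carry-in 0) — take it, so W=6.
Step 2. [A] adding two 6-digit numbers gives at most 6+1 digits, and here it does — A is that final carry and must be 1, so A=1.
Step 3. [col 1: W + Z ≡ K (mod 10)] several values work for Z in column 1 (W + Z ≡ K (mod 10), carry-in 0); try Z=9, so Z=9.
Step 4. [col 1: W + Z ≡ K (mod 10)] from column 1 (W=6, Z=9, carry-in 0, digits 1,6,9 already taken and all letters distinct): K must equal 5. So K=5.
Step 5. [col 2: Q + Z ≡ Q (mod 10)] column 2 (Q + Z ≡ Q (mod 10), carry-in 1) doesn't pin Q yet; pick Q=2 and continue ⇒ Q=2.
Step 6. [col 3: K + J ≡ M (mod 10)] column 3 (K + J ≡ M (mod 10), carry-in 1) doesn't pin M yet; pick M=4 and continue ⇒ M=4.
Step 7. [col 3: K + J ≡ M (mod 10)] from column 3 (K=5, M=4, carry-in 1, digits 1,2,4,5,6,9 already taken and all letters distinct): J must equal 8, so J=8.
Step 8. [col 4: A + K ≡ N (mod 10)] from column 4 (A=1, K=5, carry-in 1, digits 1,2,4,5,6,8,9 already taken and all letters distinct): N must equal 7 ⇒ N=7.
Step 9. [col 5: S + N ≡ T (mod 10)] in column 5 we have S+N≡T with carry-in 0; given N=7 and digits 1,2,4,5,6,7,8,9 already taken and all letters distinct, that pins T to 0. So T=0.
Step 10. [col 5: S + N ≡ T (mod 10)] in column 5 we have S+N≡T with carry-in 0; given N=7, T=0 and digits 0,1,2,4,5,6,7,8,9 already taken and all letters distinct, that pins S to 3. So S=3.

Answer: A=1, J=8, K=5, M=4, N=7, Q=2, S=3, T=0, W=6, Z=9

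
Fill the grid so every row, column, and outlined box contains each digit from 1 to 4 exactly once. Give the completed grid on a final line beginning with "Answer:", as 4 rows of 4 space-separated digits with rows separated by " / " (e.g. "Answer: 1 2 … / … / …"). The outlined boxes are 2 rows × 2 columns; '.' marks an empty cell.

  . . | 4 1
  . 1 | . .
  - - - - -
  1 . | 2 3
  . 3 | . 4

Step 1. [r1c2∈{2}] r1c2 is down to just 2. So r1c2=2.
Step 2. [r1c1∈{3}] r1c1 has the single candidate 3. So r1c1=3.
Step 3. [r3c2∈{4}] r3c2 is down to just 4 ⇒ r3c2=4.
Step 4. [r2c1∈{4}] only 4 remains possible at r2c1 ⇒ r2c1=4.
Step 5. [r2c3∈{3}] r2c3's peers cover all but 3 ⇒ r2c3=3.
Step 6. [r4c3∈{1}] nothing but 1 survives at r4c3. So r4c3=1.
Step 7. [r2c4∈{2}] r2c4 has the single candidate 2, so r2c4=2.
Step 8. [r4c1∈{2}] r4c1 is down to just 2 ⇒ r4c1=2.

Answer: 3 2 4 1 / 4 1 3 2 / 1 4 2 3 / 2 3 1 4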